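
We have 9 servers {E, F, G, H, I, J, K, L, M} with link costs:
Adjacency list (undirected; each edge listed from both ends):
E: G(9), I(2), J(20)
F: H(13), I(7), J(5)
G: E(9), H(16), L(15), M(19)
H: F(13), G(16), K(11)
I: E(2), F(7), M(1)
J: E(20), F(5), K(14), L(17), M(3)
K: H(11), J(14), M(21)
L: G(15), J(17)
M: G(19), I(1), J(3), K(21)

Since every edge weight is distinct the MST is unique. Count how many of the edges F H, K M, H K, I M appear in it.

3

Sort edges by weight, then run Kruskal:
I M (1): add — endpoints in different components.
E I (2): add — endpoints in different components.
J M (3): add — endpoints in different components.
F J (5): add — endpoints in different components.
F I (7): skip — F and I already connected.
E G (9): add — endpoints in different components.
H K (11): add — endpoints in different components.
F H (13): add — endpoints in different components.
J K (14): skip — J and K already connected.
G L (15): add — endpoints in different components.
MST edge set: {I M, E I, J M, F J, E G, H K, F H, G L}.
Of the listed edges, {F H, H K, I M} are in the MST → 3.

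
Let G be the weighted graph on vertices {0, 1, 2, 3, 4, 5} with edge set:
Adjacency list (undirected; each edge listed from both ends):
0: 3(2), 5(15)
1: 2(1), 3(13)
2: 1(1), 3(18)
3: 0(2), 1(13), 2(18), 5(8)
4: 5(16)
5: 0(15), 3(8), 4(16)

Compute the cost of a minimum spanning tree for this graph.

40

Sort edges by weight, then run Kruskal:
1–2 (1): add. Components now {0} {1,2} {3} {4} {5}
0–3 (2): add. Components now {0,3} {1,2} {4} {5}
3–5 (8): add. Components now {0,3,5} {1,2} {4}
1–3 (13): add. Components now {0,1,2,3,5} {4}
0–5 (15): skip — 0 and 5 already connected.
4–5 (16): add. Components now {0,1,2,3,4,5}
MST edges: 1–2, 0–3, 3–5, 1–3, 4–5; total weight 1+2+8+13+16 = 40.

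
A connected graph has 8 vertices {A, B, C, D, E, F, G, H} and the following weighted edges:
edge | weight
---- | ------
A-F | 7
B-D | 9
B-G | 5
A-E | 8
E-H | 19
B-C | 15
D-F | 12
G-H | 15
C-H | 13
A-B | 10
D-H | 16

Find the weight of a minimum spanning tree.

67

Sort edges by weight, then run Kruskal:
B-G (5): add — endpoints in different components.
A-F (7): add — endpoints in different components.
A-E (8): add — endpoints in different components.
B-D (9): add — endpoints in different components.
A-B (10): add — endpoints in different components.
D-F (12): skip — D and F already connected.
C-H (13): add — endpoints in different components.
B-C (15): add — endpoints in different components.
MST edges: B-G, A-F, A-E, B-D, A-B, C-H, B-C; total weight 5+7+8+9+10+13+15 = 67.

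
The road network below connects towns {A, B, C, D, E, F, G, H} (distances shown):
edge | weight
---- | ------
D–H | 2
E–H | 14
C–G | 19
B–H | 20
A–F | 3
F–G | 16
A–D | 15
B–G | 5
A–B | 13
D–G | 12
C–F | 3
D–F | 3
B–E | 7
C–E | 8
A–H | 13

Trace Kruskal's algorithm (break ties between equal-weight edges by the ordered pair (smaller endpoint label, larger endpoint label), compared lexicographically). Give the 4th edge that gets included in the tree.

Sort edges by weight, then run Kruskal:
D–H (2): add — endpoints in different components.
A–F (3): add — endpoints in different components.
C–F (3): add — endpoints in different components.
D–F (3): add — endpoints in different components.
B–G (5): add — endpoints in different components.
B–E (7): add — endpoints in different components.
C–E (8): add — endpoints in different components.
The 4th edge added is D–F.

D-F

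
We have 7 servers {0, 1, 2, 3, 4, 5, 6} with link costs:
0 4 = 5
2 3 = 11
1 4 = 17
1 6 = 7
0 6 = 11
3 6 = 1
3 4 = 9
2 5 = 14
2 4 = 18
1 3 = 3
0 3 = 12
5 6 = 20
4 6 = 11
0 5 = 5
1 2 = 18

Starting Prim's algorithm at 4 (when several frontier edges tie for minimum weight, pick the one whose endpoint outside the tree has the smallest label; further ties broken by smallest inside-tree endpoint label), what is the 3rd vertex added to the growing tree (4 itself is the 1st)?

Grow the tree from 4 using Prim:
Step 1: cheapest edge leaving the tree is 0 4 (5); add 0.
Step 2: cheapest edge leaving the tree is 0 5 (5); add 5.
Step 3: cheapest edge leaving the tree is 3 4 (9); add 3.
Step 4: cheapest edge leaving the tree is 3 6 (1); add 6.
Step 5: cheapest edge leaving the tree is 1 3 (3); add 1.
Step 6: cheapest edge leaving the tree is 2 3 (11); add 2.
Vertex order: 4, 0, 5, 3, 6, 1, 2. The 3rd vertex is 5.

5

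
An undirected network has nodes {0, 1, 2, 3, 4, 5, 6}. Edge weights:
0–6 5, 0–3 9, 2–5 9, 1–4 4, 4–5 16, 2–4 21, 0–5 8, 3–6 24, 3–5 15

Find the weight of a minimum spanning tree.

51

Sort edges by weight, then run Kruskal:
1–4 (4): add. Components now {0} {1,4} {2} {3} {5} {6}
0–6 (5): add. Components now {0,6} {1,4} {2} {3} {5}
0–5 (8): add. Components now {0,5,6} {1,4} {2} {3}
0–3 (9): add. Components now {0,3,5,6} {1,4} {2}
2–5 (9): add. Components now {0,2,3,5,6} {1,4}
3–5 (15): skip — 3 and 5 already connected.
4–5 (16): add. Components now {0,1,2,3,4,5,6}
MST edges: 1–4, 0–6, 0–5, 0–3, 2–5, 4–5; total weight 4+5+8+9+9+16 = 51.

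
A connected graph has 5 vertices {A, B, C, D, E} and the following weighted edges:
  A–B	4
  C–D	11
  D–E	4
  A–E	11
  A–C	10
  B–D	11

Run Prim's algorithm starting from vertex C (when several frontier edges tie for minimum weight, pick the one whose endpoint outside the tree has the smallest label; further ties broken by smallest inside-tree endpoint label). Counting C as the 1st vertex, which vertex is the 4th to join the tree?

D

Prim, starting at C.
Step 1: frontier [A–C 10, C–D 11] → take A–C (10); add A.
Step 2: frontier [A–B 4, A–E 11, C–D 11] → take A–B (4); add B.
Step 3: frontier [A–E 11, B–D 11, C–D 11] → take B–D (11); add D.
Step 4: frontier [A–E 11, D–E 4] → take D–E (4); add E.
Vertex order: C, A, B, D, E. The 4th vertex is D.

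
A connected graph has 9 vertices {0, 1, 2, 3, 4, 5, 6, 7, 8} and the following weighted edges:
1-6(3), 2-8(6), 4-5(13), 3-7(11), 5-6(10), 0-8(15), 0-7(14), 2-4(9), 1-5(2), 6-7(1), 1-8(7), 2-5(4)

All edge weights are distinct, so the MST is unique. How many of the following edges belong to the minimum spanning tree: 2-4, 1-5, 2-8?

3

Kruskal's algorithm — process edges by increasing weight (ties by edge label):
6-7 (1): add — endpoints in different components.
1-5 (2): add — endpoints in different components.
1-6 (3): add — endpoints in different components.
2-5 (4): add — endpoints in different components.
2-8 (6): add — endpoints in different components.
1-8 (7): skip — 1 and 8 already connected.
2-4 (9): add — endpoints in different components.
5-6 (10): skip — 5 and 6 already connected.
3-7 (11): add — endpoints in different components.
4-5 (13): skip — 4 and 5 already connected.
0-7 (14): add — endpoints in different components.
MST edge set: {6-7, 1-5, 1-6, 2-5, 2-8, 2-4, 3-7, 0-7}.
Of the listed edges, {2-4, 1-5, 2-8} are in the MST → 3.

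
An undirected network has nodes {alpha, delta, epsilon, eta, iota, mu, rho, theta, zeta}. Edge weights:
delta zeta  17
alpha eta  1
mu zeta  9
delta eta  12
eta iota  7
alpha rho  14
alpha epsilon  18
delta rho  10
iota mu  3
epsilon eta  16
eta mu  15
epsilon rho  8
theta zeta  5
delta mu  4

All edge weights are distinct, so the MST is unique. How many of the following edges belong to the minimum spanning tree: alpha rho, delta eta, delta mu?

Kruskal: consider edges lightest-first.
alpha eta (1): add — endpoints in different components.
iota mu (3): add — endpoints in different components.
delta mu (4): add — endpoints in different components.
theta zeta (5): add — endpoints in different components.
eta iota (7): add — endpoints in different components.
epsilon rho (8): add — endpoints in different components.
mu zeta (9): add — endpoints in different components.
delta rho (10): add — endpoints in different components.
MST edge set: {alpha eta, iota mu, delta mu, theta zeta, eta iota, epsilon rho, mu zeta, delta rho}.
Of the listed edges, {delta mu} are in the MST → 1.

1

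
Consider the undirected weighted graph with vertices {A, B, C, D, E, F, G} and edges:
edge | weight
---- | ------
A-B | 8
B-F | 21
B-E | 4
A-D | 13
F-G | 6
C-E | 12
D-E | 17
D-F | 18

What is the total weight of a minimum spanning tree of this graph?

Prim's algorithm from A:
Step 1: frontier [A-B 8, A-D 13] → take A-B (8); add B.
Step 2: frontier [A-D 13, B-E 4, B-F 21] → take B-E (4); add E.
Step 3: frontier [A-D 13, B-F 21, C-E 12, D-E 17] → take C-E (12); add C.
Step 4: frontier [A-D 13, B-F 21, D-E 17] → take A-D (13); add D.
Step 5: frontier [B-F 21, D-F 18] → take D-F (18); add F.
Step 6: frontier [F-G 6] → take F-G (6); add G.
MST edges: A-B, B-E, C-E, A-D, D-F, F-G; total weight 8+4+12+13+18+6 = 61.

61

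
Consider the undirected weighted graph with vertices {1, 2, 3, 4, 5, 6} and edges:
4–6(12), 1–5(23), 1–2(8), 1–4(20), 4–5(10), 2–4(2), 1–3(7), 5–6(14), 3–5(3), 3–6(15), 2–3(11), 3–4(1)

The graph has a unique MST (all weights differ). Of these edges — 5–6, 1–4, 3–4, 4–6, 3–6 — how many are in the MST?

Kruskal: consider edges lightest-first.
3–4 (1): add. Components now {1} {2} {3,4} {5} {6}
2–4 (2): add. Components now {1} {2,3,4} {5} {6}
3–5 (3): add. Components now {1} {2,3,4,5} {6}
1–3 (7): add. Components now {1,2,3,4,5} {6}
1–2 (8): skip — 1 and 2 already connected.
4–5 (10): skip — 4 and 5 already connected.
2–3 (11): skip — 2 and 3 already connected.
4–6 (12): add. Components now {1,2,3,4,5,6}
MST edge set: {3–4, 2–4, 3–5, 1–3, 4–6}.
Of the listed edges, {3–4, 4–6} are in the MST → 2.

2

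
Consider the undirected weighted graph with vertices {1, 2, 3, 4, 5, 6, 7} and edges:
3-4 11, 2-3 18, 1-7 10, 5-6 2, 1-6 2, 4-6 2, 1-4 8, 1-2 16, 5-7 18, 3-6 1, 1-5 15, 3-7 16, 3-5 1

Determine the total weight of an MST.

Prim, starting at 3.
Step 1: cheapest edge leaving the tree is 3-5 (1); add 5.
Step 2: cheapest edge leaving the tree is 3-6 (1); add 6.
Step 3: cheapest edge leaving the tree is 1-6 (2); add 1.
Step 4: cheapest edge leaving the tree is 4-6 (2); add 4.
Step 5: cheapest edge leaving the tree is 1-7 (10); add 7.
Step 6: cheapest edge leaving the tree is 1-2 (16); add 2.
MST edges: 3-5, 3-6, 1-6, 4-6, 1-7, 1-2; total weight 1+1+2+2+10+16 = 32.

32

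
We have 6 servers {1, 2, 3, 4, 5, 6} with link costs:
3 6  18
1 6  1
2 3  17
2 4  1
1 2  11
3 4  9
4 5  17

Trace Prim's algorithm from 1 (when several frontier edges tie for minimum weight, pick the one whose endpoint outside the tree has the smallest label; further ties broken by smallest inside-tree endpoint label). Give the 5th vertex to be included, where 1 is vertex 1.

Prim's algorithm from 1:
Step 1: frontier [1 6 1, 1 2 11] → take 1 6 (1); add 6.
Step 2: frontier [1 2 11, 3 6 18] → take 1 2 (11); add 2.
Step 3: frontier [2 4 1, 2 3 17, 3 6 18] → take 2 4 (1); add 4.
Step 4: frontier [2 3 17, 3 4 9, 4 5 17, 3 6 18] → take 3 4 (9); add 3.
Step 5: frontier [4 5 17] → take 4 5 (17); add 5.
Vertex order: 1, 6, 2, 4, 3, 5. The 5th vertex is 3.

3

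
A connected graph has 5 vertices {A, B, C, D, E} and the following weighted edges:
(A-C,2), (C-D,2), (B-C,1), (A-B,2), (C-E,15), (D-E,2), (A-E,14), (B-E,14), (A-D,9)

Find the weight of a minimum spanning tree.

7

Kruskal's algorithm — process edges by increasing weight (ties by edge label):
B-C (1): add. Components now {A} {B,C} {D} {E}
A-B (2): add. Components now {A,B,C} {D} {E}
A-C (2): skip — A and C already connected.
C-D (2): add. Components now {A,B,C,D} {E}
D-E (2): add. Components now {A,B,C,D,E}
MST edges: B-C, A-B, C-D, D-E; total weight 1+2+2+2 = 7.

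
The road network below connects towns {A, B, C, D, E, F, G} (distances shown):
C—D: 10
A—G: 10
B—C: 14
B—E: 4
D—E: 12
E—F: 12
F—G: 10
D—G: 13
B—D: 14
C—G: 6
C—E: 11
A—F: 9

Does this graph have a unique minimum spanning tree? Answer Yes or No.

No

Kruskal: consider edges lightest-first.
B—E (4): add. Components now {A} {B,E} {C} {D} {F} {G}
C—G (6): add. Components now {A} {B,E} {C,G} {D} {F}
A—F (9): add. Components now {A,F} {B,E} {C,G} {D}
A—G (10): add. Components now {A,C,F,G} {B,E} {D}
C—D (10): add. Components now {A,C,D,F,G} {B,E}
F—G (10): skip — F and G already connected.
C—E (11): add. Components now {A,B,C,D,E,F,G}
Non-tree edge F—G has weight 10, equal to the heaviest edge on its tree cycle — swapping gives another MST of the same weight. Not unique.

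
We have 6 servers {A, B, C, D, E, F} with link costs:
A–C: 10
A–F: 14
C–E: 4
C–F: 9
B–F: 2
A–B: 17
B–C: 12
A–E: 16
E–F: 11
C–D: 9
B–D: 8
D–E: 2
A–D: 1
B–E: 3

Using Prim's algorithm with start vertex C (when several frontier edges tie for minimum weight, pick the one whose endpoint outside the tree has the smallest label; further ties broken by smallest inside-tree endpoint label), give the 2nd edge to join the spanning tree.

Prim, starting at C.
Step 1: cheapest edge leaving the tree is C–E (4); add E.
Step 2: cheapest edge leaving the tree is D–E (2); add D.
Step 3: cheapest edge leaving the tree is A–D (1); add A.
Step 4: cheapest edge leaving the tree is B–E (3); add B.
Step 5: cheapest edge leaving the tree is B–F (2); add F.
The 2nd edge added is D–E.

D-E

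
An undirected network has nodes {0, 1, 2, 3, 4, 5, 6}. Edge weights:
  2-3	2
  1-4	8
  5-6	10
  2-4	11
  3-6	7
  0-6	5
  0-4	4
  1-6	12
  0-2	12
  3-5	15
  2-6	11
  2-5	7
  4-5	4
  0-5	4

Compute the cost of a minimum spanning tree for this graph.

30

Grow the tree from 1 using Prim:
Step 1: cheapest edge leaving the tree is 1-4 (8); add 4.
Step 2: cheapest edge leaving the tree is 0-4 (4); add 0.
Step 3: cheapest edge leaving the tree is 0-5 (4); add 5.
Step 4: cheapest edge leaving the tree is 0-6 (5); add 6.
Step 5: cheapest edge leaving the tree is 2-5 (7); add 2.
Step 6: cheapest edge leaving the tree is 2-3 (2); add 3.
MST edges: 1-4, 0-4, 0-5, 0-6, 2-5, 2-3; total weight 8+4+4+5+7+2 = 30.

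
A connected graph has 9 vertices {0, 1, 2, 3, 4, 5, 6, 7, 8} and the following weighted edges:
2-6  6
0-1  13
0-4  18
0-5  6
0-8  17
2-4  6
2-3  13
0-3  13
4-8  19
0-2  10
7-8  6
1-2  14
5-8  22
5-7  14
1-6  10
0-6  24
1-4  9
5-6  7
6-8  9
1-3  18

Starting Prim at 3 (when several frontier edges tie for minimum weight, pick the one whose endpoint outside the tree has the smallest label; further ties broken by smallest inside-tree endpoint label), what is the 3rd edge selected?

5-6

Prim's algorithm from 3:
Step 1: cheapest edge leaving the tree is 0-3 (13); add 0.
Step 2: cheapest edge leaving the tree is 0-5 (6); add 5.
Step 3: cheapest edge leaving the tree is 5-6 (7); add 6.
Step 4: cheapest edge leaving the tree is 2-6 (6); add 2.
Step 5: cheapest edge leaving the tree is 2-4 (6); add 4.
Step 6: cheapest edge leaving the tree is 1-4 (9); add 1.
Step 7: cheapest edge leaving the tree is 6-8 (9); add 8.
Step 8: cheapest edge leaving the tree is 7-8 (6); add 7.
The 3rd edge added is 5-6.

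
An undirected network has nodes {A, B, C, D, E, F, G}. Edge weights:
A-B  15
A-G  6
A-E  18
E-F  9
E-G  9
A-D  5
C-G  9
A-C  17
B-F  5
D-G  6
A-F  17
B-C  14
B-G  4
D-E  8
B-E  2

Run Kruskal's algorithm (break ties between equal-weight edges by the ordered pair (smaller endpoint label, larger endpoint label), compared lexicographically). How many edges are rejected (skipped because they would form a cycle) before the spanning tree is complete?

2

Kruskal's algorithm — process edges by increasing weight (ties by edge label):
B-E (2): add. Components now {A} {B,E} {C} {D} {F} {G}
B-G (4): add. Components now {A} {B,E,G} {C} {D} {F}
A-D (5): add. Components now {A,D} {B,E,G} {C} {F}
B-F (5): add. Components now {A,D} {B,E,F,G} {C}
A-G (6): add. Components now {A,B,D,E,F,G} {C}
D-G (6): skip — D and G already connected.
D-E (8): skip — D and E already connected.
C-G (9): add. Components now {A,B,C,D,E,F,G}
Edges rejected before the tree was complete: 2.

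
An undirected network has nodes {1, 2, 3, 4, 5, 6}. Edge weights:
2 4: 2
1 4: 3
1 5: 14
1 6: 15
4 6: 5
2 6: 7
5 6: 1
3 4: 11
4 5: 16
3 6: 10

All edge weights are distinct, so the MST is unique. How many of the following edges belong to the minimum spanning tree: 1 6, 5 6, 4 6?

Kruskal's algorithm — process edges by increasing weight (ties by edge label):
5 6 (1): add. Components now {1} {2} {3} {4} {5,6}
2 4 (2): add. Components now {1} {2,4} {3} {5,6}
1 4 (3): add. Components now {1,2,4} {3} {5,6}
4 6 (5): add. Components now {1,2,4,5,6} {3}
2 6 (7): skip — 2 and 6 already connected.
3 6 (10): add. Components now {1,2,3,4,5,6}
MST edge set: {5 6, 2 4, 1 4, 4 6, 3 6}.
Of the listed edges, {5 6, 4 6} are in the MST → 2.

2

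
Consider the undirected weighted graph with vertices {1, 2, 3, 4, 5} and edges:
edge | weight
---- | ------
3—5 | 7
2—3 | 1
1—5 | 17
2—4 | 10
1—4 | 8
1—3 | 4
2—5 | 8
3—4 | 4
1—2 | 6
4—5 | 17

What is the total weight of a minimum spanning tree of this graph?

16

Sort edges by weight, then run Kruskal:
2—3 (1): add — endpoints in different components.
1—3 (4): add — endpoints in different components.
3—4 (4): add — endpoints in different components.
1—2 (6): skip — 1 and 2 already connected.
3—5 (7): add — endpoints in different components.
MST edges: 2—3, 1—3, 3—4, 3—5; total weight 1+4+4+7 = 16.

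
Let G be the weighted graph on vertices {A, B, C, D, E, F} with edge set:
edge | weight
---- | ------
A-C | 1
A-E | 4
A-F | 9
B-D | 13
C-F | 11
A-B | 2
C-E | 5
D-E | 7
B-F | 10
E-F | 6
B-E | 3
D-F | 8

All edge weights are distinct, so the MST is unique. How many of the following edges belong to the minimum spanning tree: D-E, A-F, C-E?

Sort edges by weight, then run Kruskal:
A-C (1): add — endpoints in different components.
A-B (2): add — endpoints in different components.
B-E (3): add — endpoints in different components.
A-E (4): skip — A and E already connected.
C-E (5): skip — C and E already connected.
E-F (6): add — endpoints in different components.
D-E (7): add — endpoints in different components.
MST edge set: {A-C, A-B, B-E, E-F, D-E}.
Of the listed edges, {D-E} are in the MST → 1.

1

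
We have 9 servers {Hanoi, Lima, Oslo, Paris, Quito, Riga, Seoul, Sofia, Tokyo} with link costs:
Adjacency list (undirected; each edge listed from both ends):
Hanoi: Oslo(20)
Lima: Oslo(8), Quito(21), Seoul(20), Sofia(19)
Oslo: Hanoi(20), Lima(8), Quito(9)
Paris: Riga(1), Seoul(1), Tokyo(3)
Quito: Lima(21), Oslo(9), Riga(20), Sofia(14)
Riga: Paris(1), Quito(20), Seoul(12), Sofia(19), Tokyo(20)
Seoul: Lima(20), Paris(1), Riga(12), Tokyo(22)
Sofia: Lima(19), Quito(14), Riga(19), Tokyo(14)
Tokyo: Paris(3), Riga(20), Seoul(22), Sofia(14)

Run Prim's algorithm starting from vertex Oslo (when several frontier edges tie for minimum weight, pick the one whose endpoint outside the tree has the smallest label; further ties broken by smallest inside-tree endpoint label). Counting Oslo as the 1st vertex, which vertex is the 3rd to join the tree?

Quito

Grow the tree from Oslo using Prim:
Step 1: cheapest edge leaving the tree is Lima–Oslo (8); add Lima.
Step 2: cheapest edge leaving the tree is Oslo–Quito (9); add Quito.
Step 3: cheapest edge leaving the tree is Quito–Sofia (14); add Sofia.
Step 4: cheapest edge leaving the tree is Sofia–Tokyo (14); add Tokyo.
Step 5: cheapest edge leaving the tree is Paris–Tokyo (3); add Paris.
Step 6: cheapest edge leaving the tree is Paris–Riga (1); add Riga.
Step 7: cheapest edge leaving the tree is Paris–Seoul (1); add Seoul.
Step 8: cheapest edge leaving the tree is Hanoi–Oslo (20); add Hanoi.
Vertex order: Oslo, Lima, Quito, Sofia, Tokyo, Paris, Riga, Seoul, Hanoi. The 3rd vertex is Quito.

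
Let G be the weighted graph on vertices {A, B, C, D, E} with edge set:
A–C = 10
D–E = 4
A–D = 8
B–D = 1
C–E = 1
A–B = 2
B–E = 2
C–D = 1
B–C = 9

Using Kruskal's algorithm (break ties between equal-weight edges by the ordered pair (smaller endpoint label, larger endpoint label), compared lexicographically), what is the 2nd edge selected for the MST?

Sort edges by weight, then run Kruskal:
B–D (1): add — endpoints in different components.
C–D (1): add — endpoints in different components.
C–E (1): add — endpoints in different components.
A–B (2): add — endpoints in different components.
The 2nd edge added is C–D.

C-D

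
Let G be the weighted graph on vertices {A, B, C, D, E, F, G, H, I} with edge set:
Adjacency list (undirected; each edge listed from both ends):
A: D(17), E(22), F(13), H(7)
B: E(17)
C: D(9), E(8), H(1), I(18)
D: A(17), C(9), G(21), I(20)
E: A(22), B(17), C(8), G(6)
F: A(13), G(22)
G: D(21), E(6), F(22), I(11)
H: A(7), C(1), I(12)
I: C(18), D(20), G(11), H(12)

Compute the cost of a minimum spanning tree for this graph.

Kruskal's algorithm — process edges by increasing weight (ties by edge label):
C–H (1): add — endpoints in different components.
E–G (6): add — endpoints in different components.
A–H (7): add — endpoints in different components.
C–E (8): add — endpoints in different components.
C–D (9): add — endpoints in different components.
G–I (11): add — endpoints in different components.
H–I (12): skip — H and I already connected.
A–F (13): add — endpoints in different components.
A–D (17): skip — A and D already connected.
B–E (17): add — endpoints in different components.
MST edges: C–H, E–G, A–H, C–E, C–D, G–I, A–F, B–E; total weight 1+6+7+8+9+11+13+17 = 72.

72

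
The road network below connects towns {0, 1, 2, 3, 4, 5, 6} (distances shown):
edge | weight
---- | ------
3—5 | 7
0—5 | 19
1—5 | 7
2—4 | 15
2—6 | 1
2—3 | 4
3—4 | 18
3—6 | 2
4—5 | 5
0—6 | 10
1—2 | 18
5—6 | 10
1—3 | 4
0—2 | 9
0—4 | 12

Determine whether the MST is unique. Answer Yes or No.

Sort edges by weight, then run Kruskal:
2—6 (1): add. Components now {0} {1} {2,6} {3} {4} {5}
3—6 (2): add. Components now {0} {1} {2,3,6} {4} {5}
1—3 (4): add. Components now {0} {1,2,3,6} {4} {5}
2—3 (4): skip — 2 and 3 already connected.
4—5 (5): add. Components now {0} {1,2,3,6} {4,5}
1—5 (7): add. Components now {0} {1,2,3,4,5,6}
3—5 (7): skip — 3 and 5 already connected.
0—2 (9): add. Components now {0,1,2,3,4,5,6}
Non-tree edge 3—5 has weight 7, equal to the heaviest edge on its tree cycle — swapping gives another MST of the same weight. Not unique.

No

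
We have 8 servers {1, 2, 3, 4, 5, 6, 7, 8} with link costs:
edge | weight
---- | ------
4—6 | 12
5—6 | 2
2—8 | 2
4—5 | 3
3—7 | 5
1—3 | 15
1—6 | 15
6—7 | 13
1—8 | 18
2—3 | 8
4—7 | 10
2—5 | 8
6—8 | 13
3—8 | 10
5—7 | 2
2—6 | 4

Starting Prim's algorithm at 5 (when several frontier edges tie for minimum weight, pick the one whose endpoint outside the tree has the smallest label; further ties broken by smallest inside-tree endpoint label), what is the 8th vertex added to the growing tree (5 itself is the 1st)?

Grow the tree from 5 using Prim:
Step 1: cheapest edge leaving the tree is 5—6 (2); add 6.
Step 2: cheapest edge leaving the tree is 5—7 (2); add 7.
Step 3: cheapest edge leaving the tree is 4—5 (3); add 4.
Step 4: cheapest edge leaving the tree is 2—6 (4); add 2.
Step 5: cheapest edge leaving the tree is 2—8 (2); add 8.
Step 6: cheapest edge leaving the tree is 3—7 (5); add 3.
Step 7: cheapest edge leaving the tree is 1—3 (15); add 1.
Vertex order: 5, 6, 7, 4, 2, 8, 3, 1. The 8th vertex is 1.

1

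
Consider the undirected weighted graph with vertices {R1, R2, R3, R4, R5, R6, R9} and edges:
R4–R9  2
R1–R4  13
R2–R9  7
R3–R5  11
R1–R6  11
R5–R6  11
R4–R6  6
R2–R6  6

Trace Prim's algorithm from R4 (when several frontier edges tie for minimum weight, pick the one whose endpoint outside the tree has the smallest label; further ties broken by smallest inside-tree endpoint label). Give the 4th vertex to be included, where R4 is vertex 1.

R2

Grow the tree from R4 using Prim:
Step 1: cheapest edge leaving the tree is R4–R9 (2); add R9.
Step 2: cheapest edge leaving the tree is R4–R6 (6); add R6.
Step 3: cheapest edge leaving the tree is R2–R6 (6); add R2.
Step 4: cheapest edge leaving the tree is R1–R6 (11); add R1.
Step 5: cheapest edge leaving the tree is R5–R6 (11); add R5.
Step 6: cheapest edge leaving the tree is R3–R5 (11); add R3.
Vertex order: R4, R9, R6, R2, R1, R5, R3. The 4th vertex is R2.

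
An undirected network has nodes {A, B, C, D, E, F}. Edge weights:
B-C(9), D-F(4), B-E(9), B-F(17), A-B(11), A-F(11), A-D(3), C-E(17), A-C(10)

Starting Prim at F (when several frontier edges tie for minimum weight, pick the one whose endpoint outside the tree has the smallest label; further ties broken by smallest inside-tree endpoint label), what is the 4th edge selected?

B-C

Prim's algorithm from F:
Step 1: cheapest edge leaving the tree is D-F (4); add D.
Step 2: cheapest edge leaving the tree is A-D (3); add A.
Step 3: cheapest edge leaving the tree is A-C (10); add C.
Step 4: cheapest edge leaving the tree is B-C (9); add B.
Step 5: cheapest edge leaving the tree is B-E (9); add E.
The 4th edge added is B-C.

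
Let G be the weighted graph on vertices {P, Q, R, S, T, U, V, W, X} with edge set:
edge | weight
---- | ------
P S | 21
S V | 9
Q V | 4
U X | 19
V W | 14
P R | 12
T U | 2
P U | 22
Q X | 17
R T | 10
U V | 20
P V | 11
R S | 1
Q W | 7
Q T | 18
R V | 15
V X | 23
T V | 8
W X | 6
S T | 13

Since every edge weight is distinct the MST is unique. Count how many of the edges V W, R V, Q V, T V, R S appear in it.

3

Sort edges by weight, then run Kruskal:
R S (1): add — endpoints in different components.
T U (2): add — endpoints in different components.
Q V (4): add — endpoints in different components.
W X (6): add — endpoints in different components.
Q W (7): add — endpoints in different components.
T V (8): add — endpoints in different components.
S V (9): add — endpoints in different components.
R T (10): skip — R and T already connected.
P V (11): add — endpoints in different components.
MST edge set: {R S, T U, Q V, W X, Q W, T V, S V, P V}.
Of the listed edges, {Q V, T V, R S} are in the MST → 3.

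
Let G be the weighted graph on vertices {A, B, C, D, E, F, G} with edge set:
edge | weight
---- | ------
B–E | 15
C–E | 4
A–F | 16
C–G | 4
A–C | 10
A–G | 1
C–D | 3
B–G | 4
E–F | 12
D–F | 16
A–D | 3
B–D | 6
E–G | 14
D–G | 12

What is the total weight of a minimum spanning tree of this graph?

Prim, starting at F.
Step 1: frontier [E–F 12, A–F 16, D–F 16] → take E–F (12); add E.
Step 2: frontier [C–E 4, E–G 14, B–E 15, A–F 16, D–F 16] → take C–E (4); add C.
Step 3: frontier [C–D 3, C–G 4, A–C 10, E–G 14, B–E 15, A–F 16, D–F 16] → take C–D (3); add D.
Step 4: frontier [C–G 4, A–C 10, A–D 3, B–D 6, D–G 12, E–G 14, B–E 15, A–F 16] → take A–D (3); add A.
Step 5: frontier [A–G 1, C–G 4, B–D 6, D–G 12, E–G 14, B–E 15] → take A–G (1); add G.
Step 6: frontier [B–D 6, B–E 15, B–G 4] → take B–G (4); add B.
MST edges: E–F, C–E, C–D, A–D, A–G, B–G; total weight 12+4+3+3+1+4 = 27.

27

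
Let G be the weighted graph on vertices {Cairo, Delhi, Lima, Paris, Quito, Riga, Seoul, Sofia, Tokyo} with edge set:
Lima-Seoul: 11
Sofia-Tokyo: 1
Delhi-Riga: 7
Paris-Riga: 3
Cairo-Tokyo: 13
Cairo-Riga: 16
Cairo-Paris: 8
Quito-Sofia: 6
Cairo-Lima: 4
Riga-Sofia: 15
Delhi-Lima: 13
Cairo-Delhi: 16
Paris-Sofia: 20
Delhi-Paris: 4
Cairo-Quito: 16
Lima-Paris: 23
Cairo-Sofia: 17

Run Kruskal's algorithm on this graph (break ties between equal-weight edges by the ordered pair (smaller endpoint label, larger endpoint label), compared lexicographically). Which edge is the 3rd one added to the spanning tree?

Cairo-Lima

Kruskal's algorithm — process edges by increasing weight (ties by edge label):
Sofia-Tokyo (1): add — endpoints in different components.
Paris-Riga (3): add — endpoints in different components.
Cairo-Lima (4): add — endpoints in different components.
Delhi-Paris (4): add — endpoints in different components.
Quito-Sofia (6): add — endpoints in different components.
Delhi-Riga (7): skip — Riga and Delhi already connected.
Cairo-Paris (8): add — endpoints in different components.
Lima-Seoul (11): add — endpoints in different components.
Cairo-Tokyo (13): add — endpoints in different components.
The 3rd edge added is Cairo-Lima.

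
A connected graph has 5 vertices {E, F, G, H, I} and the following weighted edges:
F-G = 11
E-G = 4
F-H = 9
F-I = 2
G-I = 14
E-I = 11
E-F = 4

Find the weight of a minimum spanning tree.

Grow the tree from F using Prim:
Step 1: cheapest edge leaving the tree is F-I (2); add I.
Step 2: cheapest edge leaving the tree is E-F (4); add E.
Step 3: cheapest edge leaving the tree is E-G (4); add G.
Step 4: cheapest edge leaving the tree is F-H (9); add H.
MST edges: F-I, E-F, E-G, F-H; total weight 2+4+4+9 = 19.

19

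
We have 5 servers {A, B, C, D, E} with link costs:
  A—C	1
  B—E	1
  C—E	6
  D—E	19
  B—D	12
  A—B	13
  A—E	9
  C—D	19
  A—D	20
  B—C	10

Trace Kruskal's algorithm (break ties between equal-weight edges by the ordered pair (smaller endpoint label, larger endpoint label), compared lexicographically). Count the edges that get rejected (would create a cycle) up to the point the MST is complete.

2

Kruskal: consider edges lightest-first.
A—C (1): add. Components now {A,C} {B} {D} {E}
B—E (1): add. Components now {A,C} {B,E} {D}
C—E (6): add. Components now {A,B,C,E} {D}
A—E (9): skip — A and E already connected.
B—C (10): skip — B and C already connected.
B—D (12): add. Components now {A,B,C,D,E}
Edges rejected before the tree was complete: 2.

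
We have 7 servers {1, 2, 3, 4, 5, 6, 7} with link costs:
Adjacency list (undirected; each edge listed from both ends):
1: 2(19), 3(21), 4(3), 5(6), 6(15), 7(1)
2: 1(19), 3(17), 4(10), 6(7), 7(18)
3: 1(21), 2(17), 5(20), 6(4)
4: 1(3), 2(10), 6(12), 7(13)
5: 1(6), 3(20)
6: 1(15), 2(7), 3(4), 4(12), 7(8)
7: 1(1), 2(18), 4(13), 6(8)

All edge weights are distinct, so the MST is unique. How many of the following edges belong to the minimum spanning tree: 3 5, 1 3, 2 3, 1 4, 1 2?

1

Sort edges by weight, then run Kruskal:
1 7 (1): add — endpoints in different components.
1 4 (3): add — endpoints in different components.
3 6 (4): add — endpoints in different components.
1 5 (6): add — endpoints in different components.
2 6 (7): add — endpoints in different components.
6 7 (8): add — endpoints in different components.
MST edge set: {1 7, 1 4, 3 6, 1 5, 2 6, 6 7}.
Of the listed edges, {1 4} are in the MST → 1.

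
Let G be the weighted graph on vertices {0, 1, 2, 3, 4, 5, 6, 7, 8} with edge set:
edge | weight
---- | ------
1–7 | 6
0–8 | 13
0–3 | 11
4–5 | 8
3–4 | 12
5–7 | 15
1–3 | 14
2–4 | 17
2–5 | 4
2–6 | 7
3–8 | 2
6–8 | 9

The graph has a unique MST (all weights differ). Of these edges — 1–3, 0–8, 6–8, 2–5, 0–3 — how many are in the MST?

Sort edges by weight, then run Kruskal:
3–8 (2): add — endpoints in different components.
2–5 (4): add — endpoints in different components.
1–7 (6): add — endpoints in different components.
2–6 (7): add — endpoints in different components.
4–5 (8): add — endpoints in different components.
6–8 (9): add — endpoints in different components.
0–3 (11): add — endpoints in different components.
3–4 (12): skip — 3 and 4 already connected.
0–8 (13): skip — 0 and 8 already connected.
1–3 (14): add — endpoints in different components.
MST edge set: {3–8, 2–5, 1–7, 2–6, 4–5, 6–8, 0–3, 1–3}.
Of the listed edges, {1–3, 6–8, 2–5, 0–3} are in the MST → 4.

4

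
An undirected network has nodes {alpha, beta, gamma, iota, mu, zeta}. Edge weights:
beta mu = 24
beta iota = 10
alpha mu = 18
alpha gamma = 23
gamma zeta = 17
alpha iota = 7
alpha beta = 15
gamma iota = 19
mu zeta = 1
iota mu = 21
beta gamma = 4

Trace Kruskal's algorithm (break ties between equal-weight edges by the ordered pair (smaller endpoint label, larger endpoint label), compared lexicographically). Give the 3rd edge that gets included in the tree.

Kruskal: consider edges lightest-first.
mu zeta (1): add — endpoints in different components.
beta gamma (4): add — endpoints in different components.
alpha iota (7): add — endpoints in different components.
beta iota (10): add — endpoints in different components.
alpha beta (15): skip — alpha and beta already connected.
gamma zeta (17): add — endpoints in different components.
The 3rd edge added is alpha iota.

alpha-iota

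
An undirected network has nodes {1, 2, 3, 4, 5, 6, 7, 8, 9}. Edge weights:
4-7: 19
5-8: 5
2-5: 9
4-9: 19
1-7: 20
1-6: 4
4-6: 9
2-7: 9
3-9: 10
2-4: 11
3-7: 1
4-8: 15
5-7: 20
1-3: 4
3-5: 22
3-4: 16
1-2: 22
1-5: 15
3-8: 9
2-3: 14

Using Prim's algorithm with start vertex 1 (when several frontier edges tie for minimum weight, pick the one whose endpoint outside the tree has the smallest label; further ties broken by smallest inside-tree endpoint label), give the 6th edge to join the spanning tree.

Prim, starting at 1.
Step 1: cheapest edge leaving the tree is 1-3 (4); add 3.
Step 2: cheapest edge leaving the tree is 3-7 (1); add 7.
Step 3: cheapest edge leaving the tree is 1-6 (4); add 6.
Step 4: cheapest edge leaving the tree is 2-7 (9); add 2.
Step 5: cheapest edge leaving the tree is 4-6 (9); add 4.
Step 6: cheapest edge leaving the tree is 2-5 (9); add 5.
Step 7: cheapest edge leaving the tree is 5-8 (5); add 8.
Step 8: cheapest edge leaving the tree is 3-9 (10); add 9.
The 6th edge added is 2-5.

2-5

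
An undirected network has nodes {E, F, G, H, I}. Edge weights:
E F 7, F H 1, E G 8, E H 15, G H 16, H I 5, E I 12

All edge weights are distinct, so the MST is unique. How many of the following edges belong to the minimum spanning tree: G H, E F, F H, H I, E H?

3

Sort edges by weight, then run Kruskal:
F H (1): add. Components now {E} {F,H} {G} {I}
H I (5): add. Components now {E} {F,H,I} {G}
E F (7): add. Components now {E,F,H,I} {G}
E G (8): add. Components now {E,F,G,H,I}
MST edge set: {F H, H I, E F, E G}.
Of the listed edges, {E F, F H, H I} are in the MST → 3.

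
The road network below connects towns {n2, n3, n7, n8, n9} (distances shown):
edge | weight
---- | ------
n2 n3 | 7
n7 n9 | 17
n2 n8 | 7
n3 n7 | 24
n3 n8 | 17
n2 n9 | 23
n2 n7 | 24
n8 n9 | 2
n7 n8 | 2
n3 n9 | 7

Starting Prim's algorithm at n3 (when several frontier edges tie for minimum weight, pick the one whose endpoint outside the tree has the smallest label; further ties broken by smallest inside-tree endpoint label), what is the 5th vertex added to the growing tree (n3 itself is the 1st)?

n9

Grow the tree from n3 using Prim:
Step 1: frontier [n2 n3 7, n3 n9 7, n3 n8 17, n3 n7 24] → take n2 n3 (7); add n2.
Step 2: frontier [n2 n8 7, n2 n9 23, n2 n7 24, n3 n9 7, n3 n8 17, n3 n7 24] → take n2 n8 (7); add n8.
Step 3: frontier [n2 n9 23, n2 n7 24, n3 n9 7, n3 n7 24, n7 n8 2, n8 n9 2] → take n7 n8 (2); add n7.
Step 4: frontier [n2 n9 23, n3 n9 7, n7 n9 17, n8 n9 2] → take n8 n9 (2); add n9.
Vertex order: n3, n2, n8, n7, n9. The 5th vertex is n9.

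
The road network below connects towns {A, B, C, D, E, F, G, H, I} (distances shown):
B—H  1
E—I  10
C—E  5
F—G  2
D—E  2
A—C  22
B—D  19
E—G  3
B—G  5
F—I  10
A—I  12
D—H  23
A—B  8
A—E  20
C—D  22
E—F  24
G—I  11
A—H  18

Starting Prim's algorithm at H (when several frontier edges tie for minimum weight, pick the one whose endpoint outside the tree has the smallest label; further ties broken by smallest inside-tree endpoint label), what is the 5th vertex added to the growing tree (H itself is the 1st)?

E

Prim's algorithm from H:
Step 1: cheapest edge leaving the tree is B—H (1); add B.
Step 2: cheapest edge leaving the tree is B—G (5); add G.
Step 3: cheapest edge leaving the tree is F—G (2); add F.
Step 4: cheapest edge leaving the tree is E—G (3); add E.
Step 5: cheapest edge leaving the tree is D—E (2); add D.
Step 6: cheapest edge leaving the tree is C—E (5); add C.
Step 7: cheapest edge leaving the tree is A—B (8); add A.
Step 8: cheapest edge leaving the tree is E—I (10); add I.
Vertex order: H, B, G, F, E, D, C, A, I. The 5th vertex is E.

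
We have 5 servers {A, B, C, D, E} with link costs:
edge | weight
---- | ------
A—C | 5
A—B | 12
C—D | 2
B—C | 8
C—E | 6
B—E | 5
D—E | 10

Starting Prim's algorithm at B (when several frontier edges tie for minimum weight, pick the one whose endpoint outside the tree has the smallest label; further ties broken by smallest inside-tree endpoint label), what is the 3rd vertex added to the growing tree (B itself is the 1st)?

C

Prim's algorithm from B:
Step 1: cheapest edge leaving the tree is B—E (5); add E.
Step 2: cheapest edge leaving the tree is C—E (6); add C.
Step 3: cheapest edge leaving the tree is C—D (2); add D.
Step 4: cheapest edge leaving the tree is A—C (5); add A.
Vertex order: B, E, C, D, A. The 3rd vertex is C.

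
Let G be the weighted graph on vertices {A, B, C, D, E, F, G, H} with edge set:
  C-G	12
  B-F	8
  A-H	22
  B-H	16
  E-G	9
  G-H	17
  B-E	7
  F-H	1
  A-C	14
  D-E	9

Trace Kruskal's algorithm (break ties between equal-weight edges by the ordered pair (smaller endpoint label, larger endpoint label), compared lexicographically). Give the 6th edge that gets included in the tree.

Kruskal's algorithm — process edges by increasing weight (ties by edge label):
F-H (1): add — endpoints in different components.
B-E (7): add — endpoints in different components.
B-F (8): add — endpoints in different components.
D-E (9): add — endpoints in different components.
E-G (9): add — endpoints in different components.
C-G (12): add — endpoints in different components.
A-C (14): add — endpoints in different components.
The 6th edge added is C-G.

C-G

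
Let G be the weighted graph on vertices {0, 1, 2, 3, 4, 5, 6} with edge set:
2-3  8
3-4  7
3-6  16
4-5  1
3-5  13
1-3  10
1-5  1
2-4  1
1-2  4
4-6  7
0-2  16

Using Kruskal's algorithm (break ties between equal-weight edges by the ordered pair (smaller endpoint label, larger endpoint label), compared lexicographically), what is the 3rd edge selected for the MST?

Sort edges by weight, then run Kruskal:
1-5 (1): add. Components now {0} {1,5} {2} {3} {4} {6}
2-4 (1): add. Components now {0} {1,5} {2,4} {3} {6}
4-5 (1): add. Components now {0} {1,2,4,5} {3} {6}
1-2 (4): skip — 1 and 2 already connected.
3-4 (7): add. Components now {0} {1,2,3,4,5} {6}
4-6 (7): add. Components now {0} {1,2,3,4,5,6}
2-3 (8): skip — 2 and 3 already connected.
1-3 (10): skip — 1 and 3 already connected.
3-5 (13): skip — 3 and 5 already connected.
0-2 (16): add. Components now {0,1,2,3,4,5,6}
The 3rd edge added is 4-5.

4-5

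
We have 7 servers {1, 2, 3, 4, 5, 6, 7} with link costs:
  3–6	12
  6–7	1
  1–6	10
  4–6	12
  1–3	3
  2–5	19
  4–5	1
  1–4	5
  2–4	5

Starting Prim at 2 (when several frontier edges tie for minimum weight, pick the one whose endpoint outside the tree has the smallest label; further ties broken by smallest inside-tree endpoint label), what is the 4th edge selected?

1-3

Grow the tree from 2 using Prim:
Step 1: cheapest edge leaving the tree is 2–4 (5); add 4.
Step 2: cheapest edge leaving the tree is 4–5 (1); add 5.
Step 3: cheapest edge leaving the tree is 1–4 (5); add 1.
Step 4: cheapest edge leaving the tree is 1–3 (3); add 3.
Step 5: cheapest edge leaving the tree is 1–6 (10); add 6.
Step 6: cheapest edge leaving the tree is 6–7 (1); add 7.
The 4th edge added is 1–3.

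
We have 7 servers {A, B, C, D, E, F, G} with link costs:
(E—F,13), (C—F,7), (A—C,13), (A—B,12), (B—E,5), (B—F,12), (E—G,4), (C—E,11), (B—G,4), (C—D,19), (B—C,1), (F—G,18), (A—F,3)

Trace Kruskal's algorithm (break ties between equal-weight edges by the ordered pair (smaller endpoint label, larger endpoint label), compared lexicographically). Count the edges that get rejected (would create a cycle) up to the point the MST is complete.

Kruskal's algorithm — process edges by increasing weight (ties by edge label):
B—C (1): add — endpoints in different components.
A—F (3): add — endpoints in different components.
B—G (4): add — endpoints in different components.
E—G (4): add — endpoints in different components.
B—E (5): skip — B and E already connected.
C—F (7): add — endpoints in different components.
C—E (11): skip — C and E already connected.
A—B (12): skip — A and B already connected.
B—F (12): skip — B and F already connected.
A—C (13): skip — A and C already connected.
E—F (13): skip — E and F already connected.
F—G (18): skip — F and G already connected.
C—D (19): add — endpoints in different components.
Edges rejected before the tree was complete: 7.

7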